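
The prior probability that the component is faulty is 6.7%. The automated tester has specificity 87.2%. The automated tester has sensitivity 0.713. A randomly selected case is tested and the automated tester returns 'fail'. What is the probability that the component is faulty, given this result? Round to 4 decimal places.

P(H | E) ≈ 0.2857

Let H be the event that the component is faulty. P(H) = 0.067, so P(¬H) = 0.933. With E the 'fail' result, P(E|H) = 0.713 and P(E|¬H) = 0.128.
P(E) = 0.713·0.067 + 0.128·0.933 = 0.047771 + 0.11942 = 0.16720.
By Bayes' theorem, P(H|E) = 0.047771 / 0.16720 = 0.2857.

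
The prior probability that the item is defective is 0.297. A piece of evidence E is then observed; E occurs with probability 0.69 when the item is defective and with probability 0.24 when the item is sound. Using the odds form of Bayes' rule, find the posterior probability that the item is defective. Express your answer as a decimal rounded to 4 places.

Posterior probability ≈ 0.5485

Prior odds = 0.297/(1−0.297) = 0.42248. In log-odds, ln(0.42248) = -0.86162.
Add log likelihood ratio: ln(2.8750) = 1.0561.
Posterior log-odds = 0.19443, so posterior odds = exp(0.19443) = 1.2146. Converting, P(H|E) = 1.2146/2.2146 = 0.5485.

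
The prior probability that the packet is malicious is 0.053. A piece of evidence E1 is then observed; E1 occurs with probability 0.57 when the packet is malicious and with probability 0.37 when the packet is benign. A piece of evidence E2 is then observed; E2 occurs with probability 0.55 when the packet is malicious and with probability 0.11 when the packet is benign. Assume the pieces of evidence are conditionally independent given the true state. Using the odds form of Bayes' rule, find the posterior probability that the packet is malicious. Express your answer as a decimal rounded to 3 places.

Prior odds = 0.053/(1−0.053) = 0.055966.
Likelihood ratio for E1 = 0.57/0.37 = 1.5405.
Likelihood ratio for E2 = 0.55/0.11 = 5.0000.
Posterior odds = prior odds × LR₁ × LR₂ = 0.43109.
Posterior probability = odds/(1+odds) = 0.43109/1.4311 = 0.301.

Posterior probability ≈ 0.301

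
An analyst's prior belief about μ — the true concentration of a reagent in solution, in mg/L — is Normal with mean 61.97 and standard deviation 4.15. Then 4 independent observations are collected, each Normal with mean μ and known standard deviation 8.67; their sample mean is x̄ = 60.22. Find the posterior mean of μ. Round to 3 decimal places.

Prior precision 1/τ₀² = 1/4.15² = 0.0580636; data precision n/σ² = 4/8.67² = 0.0532135.
Posterior precision = 0.0580636 + 0.0532135 = 0.111277.
Posterior mean = (0.0580636·61.97 + 0.0532135·60.22) / 0.111277 = 61.133.

Posterior mean ≈ 61.133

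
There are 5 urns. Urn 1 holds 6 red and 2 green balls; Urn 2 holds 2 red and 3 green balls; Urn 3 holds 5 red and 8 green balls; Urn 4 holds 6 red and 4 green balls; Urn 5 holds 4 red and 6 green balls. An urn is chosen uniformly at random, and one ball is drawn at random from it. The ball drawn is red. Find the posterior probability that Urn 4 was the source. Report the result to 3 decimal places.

Posterior probability ≈ 0.237

P(red|Urn 1) = 0.75; P(red|Urn 2) = 0.4; P(red|Urn 3) = 0.3846; P(red|Urn 4) = 0.6; P(red|Urn 5) = 0.4.
Prior × likelihood for each source: 0.2·0.75=0.1500, 0.2·0.4=0.08000, 0.2·0.3846=0.07692, 0.2·0.6=0.1200, 0.2·0.4=0.08000. Summing gives P(red) = 0.50692.
P(Urn 4 | red) = 0.1200 / 0.50692 = 0.237.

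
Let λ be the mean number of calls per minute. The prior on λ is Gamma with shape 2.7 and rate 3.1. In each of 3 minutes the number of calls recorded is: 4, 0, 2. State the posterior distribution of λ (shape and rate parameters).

The Poisson likelihood adds the total count to the shape and the number of exposure periods to the rate. Here ∑xᵢ = 6 and n = 3, so shape 2.7→8.7 and rate 3.1→6.1.

Posterior: Gamma(shape=8.7, rate=6.1)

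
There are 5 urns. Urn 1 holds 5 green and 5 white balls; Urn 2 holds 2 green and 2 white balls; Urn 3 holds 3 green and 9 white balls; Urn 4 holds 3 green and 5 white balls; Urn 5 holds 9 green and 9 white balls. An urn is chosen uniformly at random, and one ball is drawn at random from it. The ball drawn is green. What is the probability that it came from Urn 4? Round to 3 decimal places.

Posterior probability ≈ 0.176

Tabulate prior·likelihood by source: [1] prior 0.2, lik 0.5, product 0.1000; [2] prior 0.2, lik 0.5, product 0.1000; [3] prior 0.2, lik 0.25, product 0.05000; [4] prior 0.2, lik 0.375, product 0.07500; [5] prior 0.2, lik 0.5, product 0.1000.
Normalizing constant = 0.42500; the posterior for Urn 4 is its product over the sum, 0.07500/0.42500 = 0.176.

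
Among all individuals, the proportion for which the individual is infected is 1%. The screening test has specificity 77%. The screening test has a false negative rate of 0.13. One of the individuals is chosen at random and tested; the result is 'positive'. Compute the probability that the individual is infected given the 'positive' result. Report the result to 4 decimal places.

P(H | E) ≈ 0.0368

Let H be the event that the individual is infected. P(H) = 0.01, so P(¬H) = 0.99. With E the 'positive' result, P(E|H) = 0.87 and P(E|¬H) = 0.23.
P(E) = 0.87·0.01 + 0.23·0.99 = 0.0087000 + 0.22770 = 0.23640.
By Bayes' theorem, P(H|E) = 0.0087000 / 0.23640 = 0.0368.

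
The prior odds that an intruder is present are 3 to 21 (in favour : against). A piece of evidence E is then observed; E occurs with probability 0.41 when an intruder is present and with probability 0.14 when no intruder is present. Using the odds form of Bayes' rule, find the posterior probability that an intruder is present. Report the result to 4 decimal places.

Prior odds = 3/21 = 0.14286.
Likelihood ratio for E = 0.41/0.14 = 2.9286.
Posterior odds = prior odds × LR = 0.41837.
Posterior probability = odds/(1+odds) = 0.41837/1.4184 = 0.2950.

Posterior probability ≈ 0.2950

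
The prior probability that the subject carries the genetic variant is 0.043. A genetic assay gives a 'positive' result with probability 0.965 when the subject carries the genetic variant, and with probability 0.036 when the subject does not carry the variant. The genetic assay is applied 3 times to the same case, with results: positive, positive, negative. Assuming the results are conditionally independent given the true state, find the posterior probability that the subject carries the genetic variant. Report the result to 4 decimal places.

Let H be the event that the subject carries the genetic variant; start with P(H) = 0.043. P('positive'|H) = 0.965, P('positive'|¬H) = 0.036.
Update on result 1 ('positive'): P(H) ← 0.965·0.0430 / (0.965·0.0430 + 0.036·0.9570) = 0.041495/0.075947 = 0.5464.
Update on result 2 ('positive'): P(H) ← 0.965·0.5464 / (0.965·0.5464 + 0.036·0.4536) = 0.52724/0.54358 = 0.9700.
Update on result 3 ('negative'): P(H) ← 0.035·0.9700 / (0.035·0.9700 + 0.964·0.0300) = 0.033948/0.062910 = 0.5396.

Posterior P(H) ≈ 0.5396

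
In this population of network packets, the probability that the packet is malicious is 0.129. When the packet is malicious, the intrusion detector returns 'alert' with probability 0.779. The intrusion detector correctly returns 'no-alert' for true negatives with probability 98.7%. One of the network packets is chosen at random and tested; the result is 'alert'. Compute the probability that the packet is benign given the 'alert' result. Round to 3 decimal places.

P(¬H | E) ≈ 0.101

Write H for 'the packet is malicious'. Prior odds H:¬H = 0.129/0.871 = 0.14811. For the 'alert' outcome, the likelihood ratio is 0.779/0.013 = 59.923.
Posterior odds = 0.14811 × 59.923 = 8.8749, so P(H|E) = 8.8749/(1+8.8749) = 0.899. Then P(¬H|E) = 1 − 0.899 = 0.101.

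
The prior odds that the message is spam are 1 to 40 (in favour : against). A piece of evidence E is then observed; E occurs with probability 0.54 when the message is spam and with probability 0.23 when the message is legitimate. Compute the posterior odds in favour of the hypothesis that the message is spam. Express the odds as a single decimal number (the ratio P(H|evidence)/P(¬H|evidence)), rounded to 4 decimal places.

Prior odds = 1/40 = 0.025000. In log-odds, ln(0.025000) = -3.6889.
Add log likelihood ratio: ln(2.3478) = 0.85349.
Posterior log-odds = -2.8354, so posterior odds = exp(-2.8354) = 0.058696.

Posterior odds ≈ 0.0587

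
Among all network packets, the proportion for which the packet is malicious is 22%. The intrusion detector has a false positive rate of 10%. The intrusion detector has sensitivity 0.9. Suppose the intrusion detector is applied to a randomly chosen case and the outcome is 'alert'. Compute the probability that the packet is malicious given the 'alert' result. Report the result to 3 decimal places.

Let H be the event that the packet is malicious. P(H) = 0.22, so P(¬H) = 0.78. With E the 'alert' result, P(E|H) = 0.9 and P(E|¬H) = 0.1.
P(E) = 0.9·0.22 + 0.1·0.78 = 0.19800 + 0.078000 = 0.27600.
By Bayes' theorem, P(H|E) = 0.19800 / 0.27600 = 0.717.

P(H | E) ≈ 0.717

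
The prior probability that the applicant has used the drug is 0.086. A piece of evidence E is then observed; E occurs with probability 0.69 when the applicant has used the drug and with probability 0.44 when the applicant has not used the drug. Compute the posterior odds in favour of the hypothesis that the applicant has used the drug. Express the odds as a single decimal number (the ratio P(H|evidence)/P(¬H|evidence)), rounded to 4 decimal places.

Prior odds = 0.086/(1−0.086) = 0.094092.
Likelihood ratio for E = 0.69/0.44 = 1.5682.
Posterior odds = prior odds × LR = 0.14755.

Posterior odds ≈ 0.1476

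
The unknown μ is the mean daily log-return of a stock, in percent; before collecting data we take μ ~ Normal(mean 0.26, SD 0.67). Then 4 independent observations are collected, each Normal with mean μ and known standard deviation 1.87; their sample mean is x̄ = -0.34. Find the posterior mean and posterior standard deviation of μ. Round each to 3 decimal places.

With known σ, the Normal prior is conjugate. Weight on the data is w = (n/σ²)/(n/σ² + 1/τ₀²) = 1.14387/(1.14387+2.22767) = 0.33927.
Posterior mean = w·x̄ + (1−w)·μ₀ = 0.33927·-0.34 + 0.66073·0.26 = 0.056. Posterior variance = 1/(1.14387+2.22767) = 0.296601, so SD = 0.545.

Posterior mean ≈ 0.056; posterior SD ≈ 0.545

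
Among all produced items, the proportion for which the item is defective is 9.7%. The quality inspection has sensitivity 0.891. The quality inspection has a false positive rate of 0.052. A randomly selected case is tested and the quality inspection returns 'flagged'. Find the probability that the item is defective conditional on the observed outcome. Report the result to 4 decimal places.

Let H be the event that the item is defective. P(H) = 0.097, so P(¬H) = 0.903. With E the 'flagged' result, P(E|H) = 0.891 and P(E|¬H) = 0.052.
P(E) = 0.891·0.097 + 0.052·0.903 = 0.086427 + 0.046956 = 0.13338.
By Bayes' theorem, P(H|E) = 0.086427 / 0.13338 = 0.6480.

P(H | E) ≈ 0.6480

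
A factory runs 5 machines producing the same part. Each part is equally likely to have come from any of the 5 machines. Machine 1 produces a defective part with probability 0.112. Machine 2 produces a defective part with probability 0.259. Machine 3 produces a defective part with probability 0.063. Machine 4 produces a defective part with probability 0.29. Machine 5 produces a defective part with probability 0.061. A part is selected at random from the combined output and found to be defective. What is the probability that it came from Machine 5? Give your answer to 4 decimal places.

Posterior probability ≈ 0.0777

P(defective|M1) = 0.112; P(defective|M2) = 0.259; P(defective|M3) = 0.063; P(defective|M4) = 0.29; P(defective|M5) = 0.061.
Prior × likelihood for each source: 0.2·0.112=0.02240, 0.2·0.259=0.05180, 0.2·0.063=0.01260, 0.2·0.29=0.05800, 0.2·0.061=0.01220. Summing gives P(defective) = 0.15700.
P(Machine 5 | defective) = 0.01220 / 0.15700 = 0.0777.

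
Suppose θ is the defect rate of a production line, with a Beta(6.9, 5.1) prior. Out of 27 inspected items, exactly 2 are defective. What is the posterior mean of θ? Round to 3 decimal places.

Posterior mean ≈ 0.228

The binomial likelihood is conjugate to the Beta prior: with 2 successes and 25 failures, the posterior is Beta(6.9+2, 5.1+25) = Beta(8.9, 30.1).
Posterior mean = α/(α+β) = 8.9/39 = 0.228.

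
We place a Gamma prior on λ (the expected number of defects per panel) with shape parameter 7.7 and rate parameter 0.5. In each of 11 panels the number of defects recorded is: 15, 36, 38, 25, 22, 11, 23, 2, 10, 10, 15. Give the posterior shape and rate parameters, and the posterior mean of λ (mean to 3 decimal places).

Total count ∑xᵢ = 207 over n = 11 panels.
Gamma is conjugate to the Poisson likelihood: posterior is Gamma(shape = 7.7+207 = 214.7, rate = 0.5+11 = 11.5).
Posterior mean = shape/rate = 214.7/11.5 = 18.670.

Posterior: Gamma(shape=214.7, rate=11.5); mean ≈ 18.670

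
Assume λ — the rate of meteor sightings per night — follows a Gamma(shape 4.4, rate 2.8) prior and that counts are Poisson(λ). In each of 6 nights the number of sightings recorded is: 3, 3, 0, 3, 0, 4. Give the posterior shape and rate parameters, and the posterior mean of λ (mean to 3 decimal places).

Total count ∑xᵢ = 13 over n = 6 nights.
Gamma is conjugate to the Poisson likelihood: posterior is Gamma(shape = 4.4+13 = 17.4, rate = 2.8+6 = 8.8).
E[λ | data] = 17.4/8.8 = 1.977.

Posterior: Gamma(shape=17.4, rate=8.8); mean ≈ 1.977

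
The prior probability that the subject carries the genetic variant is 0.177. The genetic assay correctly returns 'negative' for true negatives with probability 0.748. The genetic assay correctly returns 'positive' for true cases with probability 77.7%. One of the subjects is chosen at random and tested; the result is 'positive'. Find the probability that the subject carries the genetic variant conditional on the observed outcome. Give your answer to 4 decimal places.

P(H | E) ≈ 0.3987

Let H be the event that the subject carries the genetic variant. P(H) = 0.177, so P(¬H) = 0.823. With E the 'positive' result, P(E|H) = 0.777 and P(E|¬H) = 0.252.
P(E) = 0.777·0.177 + 0.252·0.823 = 0.13753 + 0.20740 = 0.34492.
By Bayes' theorem, P(H|E) = 0.13753 / 0.34492 = 0.3987.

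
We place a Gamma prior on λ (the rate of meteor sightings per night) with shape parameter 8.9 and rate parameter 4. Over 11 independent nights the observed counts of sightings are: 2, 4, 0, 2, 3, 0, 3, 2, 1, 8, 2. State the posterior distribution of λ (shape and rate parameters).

The Poisson likelihood adds the total count to the shape and the number of exposure periods to the rate. Here ∑xᵢ = 27 and n = 11, so shape 8.9→35.9 and rate 4→15.

Posterior: Gamma(shape=35.9, rate=15)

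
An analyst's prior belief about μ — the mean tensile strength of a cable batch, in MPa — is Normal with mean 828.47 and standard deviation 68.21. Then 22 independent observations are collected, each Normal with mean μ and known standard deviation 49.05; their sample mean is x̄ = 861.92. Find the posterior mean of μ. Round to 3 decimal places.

With known σ, the Normal prior is conjugate. Weight on the data is w = (n/σ²)/(n/σ² + 1/τ₀²) = 0.00914418/(0.00914418+0.00021493) = 0.97703.
Posterior mean = w·x̄ + (1−w)·μ₀ = 0.97703·861.92 + 0.022965·828.47 = 861.152.

Posterior mean ≈ 861.152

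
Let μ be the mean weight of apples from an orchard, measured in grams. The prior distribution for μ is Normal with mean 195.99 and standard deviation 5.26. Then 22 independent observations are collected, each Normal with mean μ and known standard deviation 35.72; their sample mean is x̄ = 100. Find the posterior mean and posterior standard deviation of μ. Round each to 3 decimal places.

With known σ, the Normal prior is conjugate. Weight on the data is w = (n/σ²)/(n/σ² + 1/τ₀²) = 0.0172425/(0.0172425+0.0361434) = 0.32298.
Posterior mean = w·x̄ + (1−w)·μ₀ = 0.32298·100 + 0.67702·195.99 = 164.987. Posterior variance = 1/(0.0172425+0.0361434) = 18.7316, so SD = 4.328.

Posterior mean ≈ 164.987; posterior SD ≈ 4.328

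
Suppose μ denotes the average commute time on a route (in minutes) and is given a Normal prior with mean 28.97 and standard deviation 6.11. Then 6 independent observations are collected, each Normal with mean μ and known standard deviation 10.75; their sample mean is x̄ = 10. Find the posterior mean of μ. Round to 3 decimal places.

Prior precision 1/τ₀² = 1/6.11² = 0.0267866; data precision n/σ² = 6/10.75² = 0.0519200.
Posterior precision = 0.0267866 + 0.0519200 = 0.0787066.
Posterior mean = (0.0267866·28.97 + 0.0519200·10) / 0.0787066 = 16.456.

Posterior mean ≈ 16.456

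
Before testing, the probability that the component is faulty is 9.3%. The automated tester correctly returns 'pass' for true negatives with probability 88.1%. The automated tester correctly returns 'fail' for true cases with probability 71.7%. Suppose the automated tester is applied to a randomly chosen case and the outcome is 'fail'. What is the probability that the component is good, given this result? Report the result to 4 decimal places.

Write H for 'the component is faulty'. Prior odds H:¬H = 0.093/0.907 = 0.10254. For the 'fail' outcome, the likelihood ratio is 0.717/0.119 = 6.0252.
Posterior odds = 0.10254 × 6.0252 = 0.61780, so P(H|E) = 0.61780/(1+0.61780) = 0.3819. Then P(¬H|E) = 1 − 0.3819 = 0.6181.

P(¬H | E) ≈ 0.6181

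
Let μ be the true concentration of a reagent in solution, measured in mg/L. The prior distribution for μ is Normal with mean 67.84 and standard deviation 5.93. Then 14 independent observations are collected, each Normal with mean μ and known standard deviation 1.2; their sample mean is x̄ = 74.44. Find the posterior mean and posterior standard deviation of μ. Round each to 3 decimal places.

Posterior mean ≈ 74.421; posterior SD ≈ 0.320

Prior precision 1/τ₀² = 1/5.93² = 0.0284374; data precision n/σ² = 14/1.2² = 9.72222.
Posterior precision = 0.0284374 + 9.72222 = 9.75066, giving posterior SD = 1/√9.75066 = 0.320.
Posterior mean = (0.0284374·67.84 + 9.72222·74.44) / 9.75066 = 74.421.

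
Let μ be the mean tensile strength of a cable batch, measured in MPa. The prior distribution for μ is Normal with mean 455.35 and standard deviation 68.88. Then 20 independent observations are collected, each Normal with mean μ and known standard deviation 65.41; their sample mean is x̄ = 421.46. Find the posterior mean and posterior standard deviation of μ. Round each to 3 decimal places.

With known σ, the Normal prior is conjugate. Weight on the data is w = (n/σ²)/(n/σ² + 1/τ₀²) = 0.00467457/(0.00467457+0.00021077) = 0.95686.
Posterior mean = w·x̄ + (1−w)·μ₀ = 0.95686·421.46 + 0.043144·455.35 = 422.922. Posterior variance = 1/(0.00467457+0.00021077) = 204.694, so SD = 14.307.

Posterior mean ≈ 422.922; posterior SD ≈ 14.307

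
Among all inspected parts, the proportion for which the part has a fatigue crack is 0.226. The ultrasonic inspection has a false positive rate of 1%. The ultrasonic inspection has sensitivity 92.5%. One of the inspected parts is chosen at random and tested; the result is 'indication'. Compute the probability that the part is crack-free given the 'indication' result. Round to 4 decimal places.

Write H for 'the part has a fatigue crack'. Prior odds H:¬H = 0.226/0.774 = 0.29199. For the 'indication' outcome, the likelihood ratio is 0.925/0.01 = 92.500.
Posterior odds = 0.29199 × 92.500 = 27.009, so P(H|E) = 27.009/(1+27.009) = 0.9643. Then P(¬H|E) = 1 − 0.9643 = 0.0357.

P(¬H | E) ≈ 0.0357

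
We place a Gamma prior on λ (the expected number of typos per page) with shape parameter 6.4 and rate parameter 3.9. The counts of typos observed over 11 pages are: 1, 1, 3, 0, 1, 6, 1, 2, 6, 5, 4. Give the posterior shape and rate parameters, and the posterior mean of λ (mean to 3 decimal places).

Posterior: Gamma(shape=36.4, rate=14.9); mean ≈ 2.443

Total count ∑xᵢ = 30 over n = 11 pages.
Gamma is conjugate to the Poisson likelihood: posterior is Gamma(shape = 6.4+30 = 36.4, rate = 3.9+11 = 14.9).
Posterior mean = shape/rate = 36.4/14.9 = 2.443.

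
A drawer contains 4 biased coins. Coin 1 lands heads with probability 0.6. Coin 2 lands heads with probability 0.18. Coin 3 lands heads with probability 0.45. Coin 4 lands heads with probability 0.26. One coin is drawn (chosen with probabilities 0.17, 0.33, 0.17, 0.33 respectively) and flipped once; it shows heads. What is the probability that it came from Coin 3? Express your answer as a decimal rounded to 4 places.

P(heads|C1) = 0.6; P(heads|C2) = 0.18; P(heads|C3) = 0.45; P(heads|C4) = 0.26.
Prior × likelihood for each source: 0.17·0.6=0.1020, 0.33·0.18=0.05940, 0.17·0.45=0.07650, 0.33·0.26=0.08580. Summing gives P(heads) = 0.32370.
P(Coin 3 | heads) = 0.07650 / 0.32370 = 0.2363.

Posterior probability ≈ 0.2363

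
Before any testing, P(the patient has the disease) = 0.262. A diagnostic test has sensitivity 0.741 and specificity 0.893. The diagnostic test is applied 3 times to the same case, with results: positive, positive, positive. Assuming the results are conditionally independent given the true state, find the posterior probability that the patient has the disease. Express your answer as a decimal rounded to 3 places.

With H the event that the patient has the disease, the joint likelihood of the observed sequence is P(data|H) = 0.741·0.741·0.741 = 0.40687 and P(data|¬H) = 0.107·0.107·0.107 = 0.0012250.
Bayes: P(H|data) = 0.262·0.40687 / (0.262·0.40687 + 0.738·0.0012250) = 0.10660/0.10750 = 0.9916.

Posterior P(H) ≈ 0.992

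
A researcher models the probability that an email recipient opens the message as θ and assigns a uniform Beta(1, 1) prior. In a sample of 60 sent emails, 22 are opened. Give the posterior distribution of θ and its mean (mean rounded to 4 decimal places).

Posterior: Beta(23, 39); mean ≈ 0.3710

The binomial likelihood is conjugate to the Beta prior: with 22 successes and 38 failures, the posterior is Beta(1+22, 1+38) = Beta(23, 39).
Posterior mean = α/(α+β) = 23/62 = 0.3710.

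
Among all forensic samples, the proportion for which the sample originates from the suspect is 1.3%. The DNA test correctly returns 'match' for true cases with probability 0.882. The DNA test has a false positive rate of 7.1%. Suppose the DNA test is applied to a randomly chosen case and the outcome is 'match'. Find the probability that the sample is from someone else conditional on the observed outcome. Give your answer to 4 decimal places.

P(¬H | E) ≈ 0.8594

Write H for 'the sample originates from the suspect'. Prior odds H:¬H = 0.013/0.987 = 0.013171. For the 'match' outcome, the likelihood ratio is 0.882/0.071 = 12.423.
Posterior odds = 0.013171 × 12.423 = 0.16362, so P(H|E) = 0.16362/(1+0.16362) = 0.1406. Then P(¬H|E) = 1 − 0.1406 = 0.8594.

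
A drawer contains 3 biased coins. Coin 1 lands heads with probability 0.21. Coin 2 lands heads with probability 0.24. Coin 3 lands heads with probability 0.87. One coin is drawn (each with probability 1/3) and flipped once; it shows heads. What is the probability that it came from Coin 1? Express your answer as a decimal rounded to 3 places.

Posterior probability ≈ 0.159

P(heads|C1) = 0.21; P(heads|C2) = 0.24; P(heads|C3) = 0.87.
Prior × likelihood for each source: 0.333333·0.21=0.07000, 0.333333·0.24=0.08000, 0.333333·0.87=0.2900. Summing gives P(heads) = 0.44000.
P(Coin 1 | heads) = 0.07000 / 0.44000 = 0.159.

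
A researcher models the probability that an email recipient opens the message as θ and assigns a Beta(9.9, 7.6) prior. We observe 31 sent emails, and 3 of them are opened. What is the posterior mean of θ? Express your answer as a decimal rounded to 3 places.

Observing 3 successes and 28 failures updates Beta(9.9, 7.6) by adding the success and failure counts to the two shape parameters: α = 9.9+3 = 12.9, β = 7.6+28 = 35.6.
Posterior mean = α/(α+β) = 12.9/48.5 = 0.266.

Posterior mean ≈ 0.266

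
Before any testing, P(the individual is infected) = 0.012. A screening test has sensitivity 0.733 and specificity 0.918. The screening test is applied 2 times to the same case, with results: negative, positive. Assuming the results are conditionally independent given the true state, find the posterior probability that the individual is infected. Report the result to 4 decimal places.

Let H be the event that the individual is infected; start with P(H) = 0.012. P('positive'|H) = 0.733, P('positive'|¬H) = 0.082.
Update on result 1 ('negative'): P(H) ← 0.267·0.0120 / (0.267·0.0120 + 0.918·0.9880) = 0.0032040/0.91019 = 0.0035.
Update on result 2 ('positive'): P(H) ← 0.733·0.0035 / (0.733·0.0035 + 0.082·0.9965) = 0.0025803/0.084292 = 0.0306.

Posterior P(H) ≈ 0.0306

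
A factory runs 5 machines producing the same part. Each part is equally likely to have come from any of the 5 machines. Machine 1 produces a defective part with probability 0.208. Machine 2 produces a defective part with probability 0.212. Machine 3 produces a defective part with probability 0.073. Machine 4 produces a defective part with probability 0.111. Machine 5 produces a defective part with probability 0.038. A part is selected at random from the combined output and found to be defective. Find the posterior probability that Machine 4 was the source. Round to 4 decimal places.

P(defective|M1) = 0.208; P(defective|M2) = 0.212; P(defective|M3) = 0.073; P(defective|M4) = 0.111; P(defective|M5) = 0.038.
Prior × likelihood for each source: 0.2·0.208=0.04160, 0.2·0.212=0.04240, 0.2·0.073=0.01460, 0.2·0.111=0.02220, 0.2·0.038=0.007600. Summing gives P(defective) = 0.12840.
P(Machine 4 | defective) = 0.02220 / 0.12840 = 0.1729.

Posterior probability ≈ 0.1729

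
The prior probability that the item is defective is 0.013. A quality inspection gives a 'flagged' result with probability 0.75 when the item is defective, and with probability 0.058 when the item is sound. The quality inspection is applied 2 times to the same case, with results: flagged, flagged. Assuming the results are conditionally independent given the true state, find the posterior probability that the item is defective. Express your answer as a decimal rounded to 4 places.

Posterior P(H) ≈ 0.6877

With H the event that the item is defective, the joint likelihood of the observed sequence is P(data|H) = 0.75·0.75 = 0.56250 and P(data|¬H) = 0.058·0.058 = 0.0033640.
Bayes: P(H|data) = 0.013·0.56250 / (0.013·0.56250 + 0.987·0.0033640) = 0.0073125/0.010633 = 0.6877.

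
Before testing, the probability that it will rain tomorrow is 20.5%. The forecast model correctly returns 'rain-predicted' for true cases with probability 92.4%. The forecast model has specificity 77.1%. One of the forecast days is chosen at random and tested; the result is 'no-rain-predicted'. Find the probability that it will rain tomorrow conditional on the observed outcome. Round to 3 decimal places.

Let H be the event that it will rain tomorrow. P(H) = 0.205, so P(¬H) = 0.795. With E the 'no-rain-predicted' result, P(E|H) = 0.076 and P(E|¬H) = 0.771.
P(E) = 0.076·0.205 + 0.771·0.795 = 0.015580 + 0.61295 = 0.62853.
By Bayes' theorem, P(H|E) = 0.015580 / 0.62853 = 0.025.

P(H | E) ≈ 0.025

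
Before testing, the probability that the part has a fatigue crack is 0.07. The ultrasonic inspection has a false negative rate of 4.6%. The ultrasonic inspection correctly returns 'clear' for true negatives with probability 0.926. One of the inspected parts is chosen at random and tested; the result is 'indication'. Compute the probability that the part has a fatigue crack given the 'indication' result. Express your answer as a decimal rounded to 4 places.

Write H for 'the part has a fatigue crack'. Prior odds H:¬H = 0.07/0.93 = 0.075269. For the 'indication' outcome, the likelihood ratio is 0.954/0.074 = 12.892.
Posterior odds = 0.075269 × 12.892 = 0.97036, so P(H|E) = 0.97036/(1+0.97036) = 0.4925.

P(H | E) ≈ 0.4925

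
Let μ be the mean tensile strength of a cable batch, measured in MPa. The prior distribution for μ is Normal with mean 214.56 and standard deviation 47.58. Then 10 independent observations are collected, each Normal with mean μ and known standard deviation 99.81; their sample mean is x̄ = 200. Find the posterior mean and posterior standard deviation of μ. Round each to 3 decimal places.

Posterior mean ≈ 204.449; posterior SD ≈ 26.302

Prior precision 1/τ₀² = 1/47.58² = 0.00044172; data precision n/σ² = 10/99.81² = 0.00100381.
Posterior precision = 0.00044172 + 0.00100381 = 0.00144553, giving posterior SD = 1/√0.00144553 = 26.302.
Posterior mean = (0.00044172·214.56 + 0.00100381·200) / 0.00144553 = 204.449.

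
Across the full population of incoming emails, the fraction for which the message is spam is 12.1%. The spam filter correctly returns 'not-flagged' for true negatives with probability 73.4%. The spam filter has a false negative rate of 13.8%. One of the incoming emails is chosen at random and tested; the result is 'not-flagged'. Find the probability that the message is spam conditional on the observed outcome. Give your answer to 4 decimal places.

P(H | E) ≈ 0.0252

Let H be the event that the message is spam. P(H) = 0.121, so P(¬H) = 0.879. With E the 'not-flagged' result, P(E|H) = 0.138 and P(E|¬H) = 0.734.
P(E) = 0.138·0.121 + 0.734·0.879 = 0.016698 + 0.64519 = 0.66188.
By Bayes' theorem, P(H|E) = 0.016698 / 0.66188 = 0.0252.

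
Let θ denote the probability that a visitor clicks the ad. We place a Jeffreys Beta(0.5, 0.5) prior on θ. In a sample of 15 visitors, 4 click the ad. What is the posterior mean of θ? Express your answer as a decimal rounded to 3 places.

The binomial likelihood is conjugate to the Beta prior: with 4 successes and 11 failures, the posterior is Beta(0.5+4, 0.5+11) = Beta(4.5, 11.5).
E[θ | data] = 4.5/(4.5+11.5) = 0.281.

Posterior mean ≈ 0.281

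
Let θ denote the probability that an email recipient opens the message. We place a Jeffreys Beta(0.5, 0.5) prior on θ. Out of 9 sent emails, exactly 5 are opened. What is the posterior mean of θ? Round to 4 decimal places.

Posterior mean ≈ 0.5500

Observing 5 successes and 4 failures updates Beta(0.5, 0.5) by adding the success and failure counts to the two shape parameters: α = 0.5+5 = 5.5, β = 0.5+4 = 4.5.
E[θ | data] = 5.5/(5.5+4.5) = 0.5500.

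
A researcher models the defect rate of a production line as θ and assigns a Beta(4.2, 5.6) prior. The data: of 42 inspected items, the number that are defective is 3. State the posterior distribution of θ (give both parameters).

Posterior: Beta(7.2, 44.6)

The binomial likelihood is conjugate to the Beta prior: with 3 successes and 39 failures, the posterior is Beta(4.2+3, 5.6+39) = Beta(7.2, 44.6).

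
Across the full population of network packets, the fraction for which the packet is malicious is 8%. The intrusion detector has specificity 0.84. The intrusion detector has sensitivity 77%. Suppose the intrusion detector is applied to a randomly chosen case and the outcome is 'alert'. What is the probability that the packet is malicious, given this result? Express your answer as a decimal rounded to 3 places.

Let H be the event that the packet is malicious. P(H) = 0.08, so P(¬H) = 0.92. With E the 'alert' result, P(E|H) = 0.77 and P(E|¬H) = 0.16.
P(E) = 0.77·0.08 + 0.16·0.92 = 0.061600 + 0.14720 = 0.20880.
By Bayes' theorem, P(H|E) = 0.061600 / 0.20880 = 0.295.

P(H | E) ≈ 0.295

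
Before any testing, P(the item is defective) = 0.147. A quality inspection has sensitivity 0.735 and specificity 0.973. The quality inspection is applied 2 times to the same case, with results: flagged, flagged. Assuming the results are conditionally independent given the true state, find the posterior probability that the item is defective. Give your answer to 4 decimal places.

Posterior P(H) ≈ 0.9922

Let H be the event that the item is defective; start with P(H) = 0.147. P('flagged'|H) = 0.735, P('flagged'|¬H) = 0.027.
Update on result 1 ('flagged'): P(H) ← 0.735·0.1470 / (0.735·0.1470 + 0.027·0.8530) = 0.10804/0.13108 = 0.8243.
Update on result 2 ('flagged'): P(H) ← 0.735·0.8243 / (0.735·0.8243 + 0.027·0.1757) = 0.60586/0.61060 = 0.9922.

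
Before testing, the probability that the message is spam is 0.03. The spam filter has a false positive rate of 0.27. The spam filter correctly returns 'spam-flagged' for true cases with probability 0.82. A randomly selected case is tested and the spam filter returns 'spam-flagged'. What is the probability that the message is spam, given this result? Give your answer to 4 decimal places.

Let H be the event that the message is spam. P(H) = 0.03, so P(¬H) = 0.97. With E the 'spam-flagged' result, P(E|H) = 0.82 and P(E|¬H) = 0.27.
P(E) = 0.82·0.03 + 0.27·0.97 = 0.024600 + 0.26190 = 0.28650.
By Bayes' theorem, P(H|E) = 0.024600 / 0.28650 = 0.0859.

P(H | E) ≈ 0.0859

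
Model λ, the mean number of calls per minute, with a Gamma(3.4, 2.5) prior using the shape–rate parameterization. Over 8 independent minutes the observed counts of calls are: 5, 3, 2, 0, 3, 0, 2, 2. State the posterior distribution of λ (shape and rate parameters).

The Poisson likelihood adds the total count to the shape and the number of exposure periods to the rate. Here ∑xᵢ = 17 and n = 8, so shape 3.4→20.4 and rate 2.5→10.5.

Posterior: Gamma(shape=20.4, rate=10.5)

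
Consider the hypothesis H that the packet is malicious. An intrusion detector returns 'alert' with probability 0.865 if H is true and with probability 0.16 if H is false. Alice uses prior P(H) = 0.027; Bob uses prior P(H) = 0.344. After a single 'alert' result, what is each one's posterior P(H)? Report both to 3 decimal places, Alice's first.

Alice: 0.130; Bob: 0.739

P('+'|H) = 0.865, P('+'|¬H) = 0.16.
Alice: numerator 0.865·0.027 = 0.023355; evidence = 0.023355+0.16·0.973 = 0.17903; posterior = 0.130.
Bob: numerator 0.865·0.344 = 0.29756; evidence = 0.29756+0.16·0.656 = 0.40252; posterior = 0.739.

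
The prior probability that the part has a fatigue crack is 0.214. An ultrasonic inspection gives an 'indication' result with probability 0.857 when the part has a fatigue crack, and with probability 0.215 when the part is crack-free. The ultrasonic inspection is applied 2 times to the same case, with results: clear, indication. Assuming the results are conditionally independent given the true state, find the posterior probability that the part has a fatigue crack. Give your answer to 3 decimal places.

Let H be the event that the part has a fatigue crack; start with P(H) = 0.214. P('indication'|H) = 0.857, P('indication'|¬H) = 0.215.
Update on result 1 ('clear'): P(H) ← 0.143·0.2140 / (0.143·0.2140 + 0.785·0.7860) = 0.030602/0.64761 = 0.0473.
Update on result 2 ('indication'): P(H) ← 0.857·0.0473 / (0.857·0.0473 + 0.215·0.9527) = 0.040496/0.24534 = 0.1651.

Posterior P(H) ≈ 0.165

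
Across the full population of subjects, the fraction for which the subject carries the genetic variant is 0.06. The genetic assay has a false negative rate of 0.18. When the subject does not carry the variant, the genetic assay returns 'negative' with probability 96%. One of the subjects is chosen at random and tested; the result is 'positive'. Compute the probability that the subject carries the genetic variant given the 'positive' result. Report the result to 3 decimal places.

P(H | E) ≈ 0.567

Let H be the event that the subject carries the genetic variant. P(H) = 0.06, so P(¬H) = 0.94. With E the 'positive' result, P(E|H) = 0.82 and P(E|¬H) = 0.04.
P(E) = 0.82·0.06 + 0.04·0.94 = 0.049200 + 0.037600 = 0.086800.
By Bayes' theorem, P(H|E) = 0.049200 / 0.086800 = 0.567.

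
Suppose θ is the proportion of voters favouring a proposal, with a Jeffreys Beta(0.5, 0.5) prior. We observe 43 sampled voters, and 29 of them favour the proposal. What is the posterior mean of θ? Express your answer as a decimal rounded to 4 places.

Posterior mean ≈ 0.6705

The binomial likelihood is conjugate to the Beta prior: with 29 successes and 14 failures, the posterior is Beta(0.5+29, 0.5+14) = Beta(29.5, 14.5).
E[θ | data] = 29.5/(29.5+14.5) = 0.6705.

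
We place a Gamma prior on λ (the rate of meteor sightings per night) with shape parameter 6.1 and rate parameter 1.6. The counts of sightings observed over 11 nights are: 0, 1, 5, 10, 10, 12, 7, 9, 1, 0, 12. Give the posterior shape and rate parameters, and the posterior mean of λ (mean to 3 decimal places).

The Poisson likelihood adds the total count to the shape and the number of exposure periods to the rate. Here ∑xᵢ = 67 and n = 11, so shape 6.1→73.1 and rate 1.6→12.6.
E[λ | data] = 73.1/12.6 = 5.802.

Posterior: Gamma(shape=73.1, rate=12.6); mean ≈ 5.802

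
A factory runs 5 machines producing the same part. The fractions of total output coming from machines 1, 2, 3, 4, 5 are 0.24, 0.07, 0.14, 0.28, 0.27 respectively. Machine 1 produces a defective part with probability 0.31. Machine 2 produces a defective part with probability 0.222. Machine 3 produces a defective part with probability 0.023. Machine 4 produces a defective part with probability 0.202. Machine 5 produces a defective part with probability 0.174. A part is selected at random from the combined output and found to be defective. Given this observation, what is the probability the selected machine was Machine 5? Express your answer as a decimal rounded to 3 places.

Posterior probability ≈ 0.239

P(defective|M1) = 0.31; P(defective|M2) = 0.222; P(defective|M3) = 0.023; P(defective|M4) = 0.202; P(defective|M5) = 0.174.
Prior × likelihood for each source: 0.24·0.31=0.07440, 0.07·0.222=0.01554, 0.14·0.023=0.003220, 0.28·0.202=0.05656, 0.27·0.174=0.04698. Summing gives P(defective) = 0.19670.
P(Machine 5 | defective) = 0.04698 / 0.19670 = 0.239.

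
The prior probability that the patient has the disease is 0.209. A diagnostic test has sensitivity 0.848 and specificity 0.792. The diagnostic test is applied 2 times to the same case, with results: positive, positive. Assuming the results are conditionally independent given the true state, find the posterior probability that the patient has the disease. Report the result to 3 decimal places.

Posterior P(H) ≈ 0.815

With H the event that the patient has the disease, the joint likelihood of the observed sequence is P(data|H) = 0.848·0.848 = 0.71910 and P(data|¬H) = 0.208·0.208 = 0.043264.
Bayes: P(H|data) = 0.209·0.71910 / (0.209·0.71910 + 0.791·0.043264) = 0.15029/0.18451 = 0.8145.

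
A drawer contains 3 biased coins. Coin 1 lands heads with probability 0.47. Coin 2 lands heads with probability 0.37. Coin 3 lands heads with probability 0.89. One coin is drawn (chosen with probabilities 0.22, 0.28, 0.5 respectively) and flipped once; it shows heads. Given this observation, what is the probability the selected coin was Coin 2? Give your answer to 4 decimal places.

Tabulate prior·likelihood by source: [1] prior 0.22, lik 0.47, product 0.1034; [2] prior 0.28, lik 0.37, product 0.1036; [3] prior 0.5, lik 0.89, product 0.4450.
Normalizing constant = 0.65200; the posterior for Coin 2 is its product over the sum, 0.1036/0.65200 = 0.1589.

Posterior probability ≈ 0.1589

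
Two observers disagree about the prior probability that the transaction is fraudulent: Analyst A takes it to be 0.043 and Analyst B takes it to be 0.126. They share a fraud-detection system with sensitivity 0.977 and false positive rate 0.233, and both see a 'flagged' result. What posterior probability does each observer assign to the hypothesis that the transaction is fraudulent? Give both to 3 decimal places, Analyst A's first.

Analyst A: 0.159; Analyst B: 0.377

The likelihood ratio for a 'flagged' result is 0.977/0.233 = 4.1931.
Analyst A: prior odds 0.043/0.957 = 0.044932; posterior odds 0.18841; posterior probability 0.159.
Analyst B: prior odds 0.126/0.874 = 0.14416; posterior odds 0.60450; posterior probability 0.377.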